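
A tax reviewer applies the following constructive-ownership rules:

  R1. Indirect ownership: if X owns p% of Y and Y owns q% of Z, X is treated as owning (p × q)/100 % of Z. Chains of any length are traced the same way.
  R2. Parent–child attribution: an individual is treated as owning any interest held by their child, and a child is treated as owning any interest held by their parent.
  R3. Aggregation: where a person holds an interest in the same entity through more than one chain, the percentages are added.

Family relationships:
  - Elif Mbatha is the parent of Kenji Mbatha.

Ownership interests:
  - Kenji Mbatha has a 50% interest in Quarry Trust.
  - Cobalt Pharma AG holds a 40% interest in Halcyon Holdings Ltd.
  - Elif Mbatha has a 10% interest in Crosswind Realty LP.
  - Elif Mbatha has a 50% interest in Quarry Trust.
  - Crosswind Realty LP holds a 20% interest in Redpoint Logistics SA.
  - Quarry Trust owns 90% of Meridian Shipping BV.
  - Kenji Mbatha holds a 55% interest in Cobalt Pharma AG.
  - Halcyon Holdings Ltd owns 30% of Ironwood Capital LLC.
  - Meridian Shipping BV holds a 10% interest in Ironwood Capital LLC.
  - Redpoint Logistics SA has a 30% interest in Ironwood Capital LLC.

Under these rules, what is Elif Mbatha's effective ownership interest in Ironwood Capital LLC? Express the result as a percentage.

By parent–child attribution (R2), Elif Mbatha is treated as also owning Kenji Mbatha's interest in Quarry Trust, giving 50% + 50% = 100%.
By parent–child attribution (R2), Elif Mbatha is treated as owning Kenji Mbatha's 55% interest in Cobalt Pharma AG.
Chain via Crosswind Realty LP → Redpoint Logistics SA (R1): 10% × 20% × 30% = 0.6% of Ironwood Capital LLC.
Chain via Quarry Trust → Meridian Shipping BV (R1): 100% × 90% × 10% = 9% of Ironwood Capital LLC.
Chain via Cobalt Pharma AG → Halcyon Holdings Ltd (R1): 55% × 40% × 30% = 6.6% of Ironwood Capital LLC.
Aggregating (R3): 0.6% + 9% + 6.6% = 16.2%.

16.2%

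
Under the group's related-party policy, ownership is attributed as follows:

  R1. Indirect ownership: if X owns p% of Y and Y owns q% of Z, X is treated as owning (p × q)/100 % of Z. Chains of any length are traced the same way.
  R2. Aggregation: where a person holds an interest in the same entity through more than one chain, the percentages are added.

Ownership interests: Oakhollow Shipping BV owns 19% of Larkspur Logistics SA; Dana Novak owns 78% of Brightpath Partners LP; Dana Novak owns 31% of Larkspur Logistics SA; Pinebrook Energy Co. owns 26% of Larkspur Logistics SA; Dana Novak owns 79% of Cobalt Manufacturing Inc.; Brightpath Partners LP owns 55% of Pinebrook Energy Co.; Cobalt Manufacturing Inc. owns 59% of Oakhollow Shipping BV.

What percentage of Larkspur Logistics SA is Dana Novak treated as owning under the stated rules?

Chain via Brightpath Partners LP → Pinebrook Energy Co. (R1): 78% × 55% × 26% = 11.154% of Larkspur Logistics SA.
Chain via Cobalt Manufacturing Inc. → Oakhollow Shipping BV (R1): 79% × 59% × 19% = 8.8559% of Larkspur Logistics SA.
Direct interest in Larkspur Logistics SA: 31%.
Aggregating (R2): 11.154% + 8.8559% + 31% = 51.0099%.

51.0099%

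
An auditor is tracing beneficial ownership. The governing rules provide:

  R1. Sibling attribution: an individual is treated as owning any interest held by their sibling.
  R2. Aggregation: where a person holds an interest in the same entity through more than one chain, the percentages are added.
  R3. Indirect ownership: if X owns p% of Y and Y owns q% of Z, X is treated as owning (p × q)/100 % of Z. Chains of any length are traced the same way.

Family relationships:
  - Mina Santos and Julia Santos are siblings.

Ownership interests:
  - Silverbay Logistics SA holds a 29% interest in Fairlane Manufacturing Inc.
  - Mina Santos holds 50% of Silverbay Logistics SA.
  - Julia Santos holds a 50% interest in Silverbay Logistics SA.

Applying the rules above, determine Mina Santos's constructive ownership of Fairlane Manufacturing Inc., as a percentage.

29%

By sibling attribution (R1), Mina Santos is treated as also owning Julia Santos's interest in Silverbay Logistics SA, giving 50% + 50% = 100%.
Chain via Silverbay Logistics SA (R3): 100% × 29% = 29% of Fairlane Manufacturing Inc.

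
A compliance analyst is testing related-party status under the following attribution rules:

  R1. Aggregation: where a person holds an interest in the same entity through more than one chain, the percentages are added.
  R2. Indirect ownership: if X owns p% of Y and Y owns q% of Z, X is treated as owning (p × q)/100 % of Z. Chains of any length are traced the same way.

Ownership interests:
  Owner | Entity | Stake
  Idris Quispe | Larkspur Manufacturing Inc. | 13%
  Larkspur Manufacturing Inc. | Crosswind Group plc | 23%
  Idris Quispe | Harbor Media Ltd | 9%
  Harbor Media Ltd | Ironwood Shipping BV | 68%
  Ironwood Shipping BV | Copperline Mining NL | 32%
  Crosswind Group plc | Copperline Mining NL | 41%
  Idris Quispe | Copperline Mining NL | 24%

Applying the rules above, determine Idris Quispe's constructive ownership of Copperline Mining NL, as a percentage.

27.1843%

Chain via Harbor Media Ltd → Ironwood Shipping BV (R2): 9% × 68% × 32% = 1.9584% of Copperline Mining NL.
Chain via Larkspur Manufacturing Inc. → Crosswind Group plc (R2): 13% × 23% × 41% = 1.2259% of Copperline Mining NL.
Direct interest in Copperline Mining NL: 24%.
Aggregating (R1): 1.9584% + 1.2259% + 24% = 27.1843%.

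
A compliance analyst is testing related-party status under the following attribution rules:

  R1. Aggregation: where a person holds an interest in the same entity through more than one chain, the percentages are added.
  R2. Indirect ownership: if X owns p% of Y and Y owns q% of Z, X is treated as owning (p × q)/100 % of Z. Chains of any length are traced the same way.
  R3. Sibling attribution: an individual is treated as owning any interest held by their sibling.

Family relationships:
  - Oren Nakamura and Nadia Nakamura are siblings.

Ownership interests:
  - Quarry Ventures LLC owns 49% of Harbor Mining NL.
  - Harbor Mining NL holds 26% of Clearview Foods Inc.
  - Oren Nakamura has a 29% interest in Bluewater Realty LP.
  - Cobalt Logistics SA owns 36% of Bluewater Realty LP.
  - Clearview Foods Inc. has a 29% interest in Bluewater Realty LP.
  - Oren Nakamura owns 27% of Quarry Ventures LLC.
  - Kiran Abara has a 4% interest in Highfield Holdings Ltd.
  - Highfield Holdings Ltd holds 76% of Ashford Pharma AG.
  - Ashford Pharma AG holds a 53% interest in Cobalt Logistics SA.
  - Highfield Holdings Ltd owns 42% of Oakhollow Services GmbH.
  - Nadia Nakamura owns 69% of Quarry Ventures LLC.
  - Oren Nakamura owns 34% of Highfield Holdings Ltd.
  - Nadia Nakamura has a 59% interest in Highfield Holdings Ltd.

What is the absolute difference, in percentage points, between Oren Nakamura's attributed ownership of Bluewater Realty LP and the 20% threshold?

26.03256

By sibling attribution (R3), Oren Nakamura is treated as also owning Nadia Nakamura's interest in Highfield Holdings Ltd, giving 34% + 59% = 93%.
By sibling attribution (R3), Oren Nakamura is treated as also owning Nadia Nakamura's interest in Quarry Ventures LLC, giving 27% + 69% = 96%.
Chain via Highfield Holdings Ltd → Ashford Pharma AG → Cobalt Logistics SA (R2): 93% × 76% × 53% × 36% = 13.485744% of Bluewater Realty LP.
Chain via Quarry Ventures LLC → Harbor Mining NL → Clearview Foods Inc. (R2): 96% × 49% × 26% × 29% = 3.546816% of Bluewater Realty LP.
Direct interest in Bluewater Realty LP: 29%.
Aggregating (R1): 13.485744% + 3.546816% + 29% = 46.03256%.
46.03256% exceeds the 20% threshold by 26.03256 percentage points.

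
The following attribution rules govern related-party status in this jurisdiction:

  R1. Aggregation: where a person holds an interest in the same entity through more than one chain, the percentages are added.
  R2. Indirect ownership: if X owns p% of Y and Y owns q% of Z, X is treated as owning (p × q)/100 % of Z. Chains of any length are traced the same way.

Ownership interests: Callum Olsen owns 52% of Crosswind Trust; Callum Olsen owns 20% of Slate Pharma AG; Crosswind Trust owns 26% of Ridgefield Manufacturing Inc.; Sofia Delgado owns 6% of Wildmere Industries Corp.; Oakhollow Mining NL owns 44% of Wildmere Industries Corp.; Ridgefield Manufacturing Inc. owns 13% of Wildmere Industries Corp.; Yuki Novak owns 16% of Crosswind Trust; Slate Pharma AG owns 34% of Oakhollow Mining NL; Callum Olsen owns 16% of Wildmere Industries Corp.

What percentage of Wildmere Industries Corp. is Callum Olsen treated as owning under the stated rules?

20.7496%

Chain via Slate Pharma AG → Oakhollow Mining NL (R2): 20% × 34% × 44% = 2.992% of Wildmere Industries Corp.
Chain via Crosswind Trust → Ridgefield Manufacturing Inc. (R2): 52% × 26% × 13% = 1.7576% of Wildmere Industries Corp.
Direct interest in Wildmere Industries Corp: 16%.
Aggregating (R1): 2.992% + 1.7576% + 16% = 20.7496%.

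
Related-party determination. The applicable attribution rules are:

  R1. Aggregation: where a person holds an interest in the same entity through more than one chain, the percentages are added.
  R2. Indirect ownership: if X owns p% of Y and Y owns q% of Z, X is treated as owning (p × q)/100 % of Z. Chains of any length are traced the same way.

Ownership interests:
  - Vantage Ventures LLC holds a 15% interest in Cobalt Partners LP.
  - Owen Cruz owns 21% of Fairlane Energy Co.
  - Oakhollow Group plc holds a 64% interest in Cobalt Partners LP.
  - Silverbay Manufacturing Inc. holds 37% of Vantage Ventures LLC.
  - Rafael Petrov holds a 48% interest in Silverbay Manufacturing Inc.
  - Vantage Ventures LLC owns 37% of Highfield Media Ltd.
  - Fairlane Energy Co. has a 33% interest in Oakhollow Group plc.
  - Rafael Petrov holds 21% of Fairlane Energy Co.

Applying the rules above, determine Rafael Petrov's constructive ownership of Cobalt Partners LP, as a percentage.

7.0992%

Chain via Fairlane Energy Co. → Oakhollow Group plc (R2): 21% × 33% × 64% = 4.4352% of Cobalt Partners LP.
Chain via Silverbay Manufacturing Inc. → Vantage Ventures LLC (R2): 48% × 37% × 15% = 2.664% of Cobalt Partners LP.
Aggregating (R1): 4.4352% + 2.664% = 7.0992%.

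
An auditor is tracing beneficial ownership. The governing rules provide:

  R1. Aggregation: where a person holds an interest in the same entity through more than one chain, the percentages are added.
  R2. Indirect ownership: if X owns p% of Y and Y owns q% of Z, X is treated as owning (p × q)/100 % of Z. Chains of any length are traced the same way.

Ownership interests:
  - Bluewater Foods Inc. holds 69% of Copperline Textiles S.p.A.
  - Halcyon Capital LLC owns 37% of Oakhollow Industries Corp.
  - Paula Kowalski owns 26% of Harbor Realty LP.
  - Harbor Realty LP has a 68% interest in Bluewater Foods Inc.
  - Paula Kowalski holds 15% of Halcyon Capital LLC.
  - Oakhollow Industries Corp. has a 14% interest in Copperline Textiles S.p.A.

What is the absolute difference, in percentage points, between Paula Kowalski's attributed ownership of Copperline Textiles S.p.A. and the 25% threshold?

12.0238

Chain via Harbor Realty LP → Bluewater Foods Inc. (R2): 26% × 68% × 69% = 12.1992% of Copperline Textiles S.p.A.
Chain via Halcyon Capital LLC → Oakhollow Industries Corp. (R2): 15% × 37% × 14% = 0.777% of Copperline Textiles S.p.A.
Aggregating (R1): 12.1992% + 0.777% = 12.9762%.
12.9762% falls short of the 25% threshold by 12.0238 percentage points.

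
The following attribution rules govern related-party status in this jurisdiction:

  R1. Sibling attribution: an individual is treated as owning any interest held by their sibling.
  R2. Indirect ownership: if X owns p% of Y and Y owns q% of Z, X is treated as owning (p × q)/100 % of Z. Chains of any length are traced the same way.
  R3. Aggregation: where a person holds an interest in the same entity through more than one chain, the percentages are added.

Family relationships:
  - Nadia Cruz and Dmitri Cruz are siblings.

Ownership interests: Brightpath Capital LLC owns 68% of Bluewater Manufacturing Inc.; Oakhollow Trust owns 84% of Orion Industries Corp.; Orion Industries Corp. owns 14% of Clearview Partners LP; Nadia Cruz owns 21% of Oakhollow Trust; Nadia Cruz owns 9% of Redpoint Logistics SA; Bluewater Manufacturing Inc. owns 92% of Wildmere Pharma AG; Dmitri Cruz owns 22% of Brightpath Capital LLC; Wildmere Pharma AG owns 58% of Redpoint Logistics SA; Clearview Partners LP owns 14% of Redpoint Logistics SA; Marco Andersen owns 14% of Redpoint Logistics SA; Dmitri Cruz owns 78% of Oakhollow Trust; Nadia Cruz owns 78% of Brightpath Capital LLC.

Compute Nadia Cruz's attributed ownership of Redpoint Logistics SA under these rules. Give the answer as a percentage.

By sibling attribution (R1), Nadia Cruz is treated as also owning Dmitri Cruz's interest in Oakhollow Trust, giving 21% + 78% = 99%.
By sibling attribution (R1), Nadia Cruz is treated as also owning Dmitri Cruz's interest in Brightpath Capital LLC, giving 78% + 22% = 100%.
Chain via Oakhollow Trust → Orion Industries Corp. → Clearview Partners LP (R2): 99% × 84% × 14% × 14% = 1.629936% of Redpoint Logistics SA.
Chain via Brightpath Capital LLC → Bluewater Manufacturing Inc. → Wildmere Pharma AG (R2): 100% × 68% × 92% × 58% = 36.2848% of Redpoint Logistics SA.
Direct interest in Redpoint Logistics SA: 9%.
Aggregating (R3): 1.629936% + 36.2848% + 9% = 46.914736%.

46.914736%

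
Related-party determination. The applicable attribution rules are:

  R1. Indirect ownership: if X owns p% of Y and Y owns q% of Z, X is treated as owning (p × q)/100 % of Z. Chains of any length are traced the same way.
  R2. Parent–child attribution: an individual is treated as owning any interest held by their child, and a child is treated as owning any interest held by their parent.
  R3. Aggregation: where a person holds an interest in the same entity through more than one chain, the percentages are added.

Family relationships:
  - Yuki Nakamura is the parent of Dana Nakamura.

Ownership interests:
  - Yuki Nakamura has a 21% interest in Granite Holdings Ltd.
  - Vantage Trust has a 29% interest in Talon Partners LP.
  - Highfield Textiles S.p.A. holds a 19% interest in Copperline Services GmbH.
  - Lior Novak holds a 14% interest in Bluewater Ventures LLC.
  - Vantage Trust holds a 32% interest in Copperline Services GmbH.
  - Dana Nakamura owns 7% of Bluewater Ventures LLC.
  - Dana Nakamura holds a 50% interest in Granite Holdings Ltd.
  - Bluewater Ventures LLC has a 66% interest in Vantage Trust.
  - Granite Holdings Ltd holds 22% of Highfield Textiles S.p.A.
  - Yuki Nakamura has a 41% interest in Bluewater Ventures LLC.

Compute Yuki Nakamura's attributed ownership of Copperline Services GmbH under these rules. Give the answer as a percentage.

By parent–child attribution (R2), Yuki Nakamura is treated as also owning Dana Nakamura's interest in Granite Holdings Ltd, giving 21% + 50% = 71%.
By parent–child attribution (R2), Yuki Nakamura is treated as also owning Dana Nakamura's interest in Bluewater Ventures LLC, giving 41% + 7% = 48%.
Chain via Granite Holdings Ltd → Highfield Textiles S.p.A. (R1): 71% × 22% × 19% = 2.9678% of Copperline Services GmbH.
Chain via Bluewater Ventures LLC → Vantage Trust (R1): 48% × 66% × 32% = 10.1376% of Copperline Services GmbH.
Aggregating (R3): 2.9678% + 10.1376% = 13.1054%.

13.1054%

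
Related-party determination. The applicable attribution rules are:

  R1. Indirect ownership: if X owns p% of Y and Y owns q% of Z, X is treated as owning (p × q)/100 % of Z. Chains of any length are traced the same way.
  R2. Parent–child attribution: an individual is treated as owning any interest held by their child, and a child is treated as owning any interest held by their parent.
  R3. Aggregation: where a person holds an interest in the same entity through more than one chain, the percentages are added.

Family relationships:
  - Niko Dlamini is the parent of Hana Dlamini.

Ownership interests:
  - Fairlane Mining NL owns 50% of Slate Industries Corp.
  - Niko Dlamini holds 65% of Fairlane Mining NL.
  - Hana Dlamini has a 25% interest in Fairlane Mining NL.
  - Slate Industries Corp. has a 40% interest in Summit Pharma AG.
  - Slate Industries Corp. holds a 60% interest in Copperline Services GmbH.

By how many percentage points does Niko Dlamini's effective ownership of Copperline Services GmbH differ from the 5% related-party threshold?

By parent–child attribution (R2), Niko Dlamini is treated as also owning Hana Dlamini's interest in Fairlane Mining NL, giving 65% + 25% = 90%.
Chain via Fairlane Mining NL → Slate Industries Corp. (R1): 90% × 50% × 60% = 27% of Copperline Services GmbH.
27% exceeds the 5% threshold by 22 percentage points.

22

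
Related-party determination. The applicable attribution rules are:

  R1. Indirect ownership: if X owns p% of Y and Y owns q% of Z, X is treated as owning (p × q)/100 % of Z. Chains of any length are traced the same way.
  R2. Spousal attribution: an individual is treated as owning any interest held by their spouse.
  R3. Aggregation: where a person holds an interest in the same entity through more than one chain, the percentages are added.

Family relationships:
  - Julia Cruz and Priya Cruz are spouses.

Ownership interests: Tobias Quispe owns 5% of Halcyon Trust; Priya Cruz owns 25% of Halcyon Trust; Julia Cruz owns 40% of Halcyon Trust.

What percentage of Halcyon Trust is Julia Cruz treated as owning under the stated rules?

65%

By spousal attribution (R2), Julia Cruz is treated as also owning Priya Cruz's interest in Halcyon Trust, giving 40% + 25% = 65%.
Direct interest in Halcyon Trust: 65%.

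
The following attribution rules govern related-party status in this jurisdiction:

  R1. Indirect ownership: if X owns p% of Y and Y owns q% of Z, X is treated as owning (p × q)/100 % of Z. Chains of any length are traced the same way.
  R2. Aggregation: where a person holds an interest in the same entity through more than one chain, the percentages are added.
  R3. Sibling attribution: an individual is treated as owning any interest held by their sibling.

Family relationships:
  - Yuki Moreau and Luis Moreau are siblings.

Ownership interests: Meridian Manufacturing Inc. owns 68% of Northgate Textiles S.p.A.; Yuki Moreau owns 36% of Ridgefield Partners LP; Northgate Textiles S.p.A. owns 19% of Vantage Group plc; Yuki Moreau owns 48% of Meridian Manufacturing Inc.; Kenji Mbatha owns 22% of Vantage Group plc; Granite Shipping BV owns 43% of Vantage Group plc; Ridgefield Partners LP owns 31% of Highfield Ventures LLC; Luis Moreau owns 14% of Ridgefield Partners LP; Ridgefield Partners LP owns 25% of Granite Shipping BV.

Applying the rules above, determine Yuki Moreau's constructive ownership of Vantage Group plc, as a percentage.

By sibling attribution (R3), Yuki Moreau is treated as also owning Luis Moreau's interest in Ridgefield Partners LP, giving 36% + 14% = 50%.
Chain via Ridgefield Partners LP → Granite Shipping BV (R1): 50% × 25% × 43% = 5.375% of Vantage Group plc.
Chain via Meridian Manufacturing Inc. → Northgate Textiles S.p.A. (R1): 48% × 68% × 19% = 6.2016% of Vantage Group plc.
Aggregating (R2): 5.375% + 6.2016% = 11.5766%.

11.5766%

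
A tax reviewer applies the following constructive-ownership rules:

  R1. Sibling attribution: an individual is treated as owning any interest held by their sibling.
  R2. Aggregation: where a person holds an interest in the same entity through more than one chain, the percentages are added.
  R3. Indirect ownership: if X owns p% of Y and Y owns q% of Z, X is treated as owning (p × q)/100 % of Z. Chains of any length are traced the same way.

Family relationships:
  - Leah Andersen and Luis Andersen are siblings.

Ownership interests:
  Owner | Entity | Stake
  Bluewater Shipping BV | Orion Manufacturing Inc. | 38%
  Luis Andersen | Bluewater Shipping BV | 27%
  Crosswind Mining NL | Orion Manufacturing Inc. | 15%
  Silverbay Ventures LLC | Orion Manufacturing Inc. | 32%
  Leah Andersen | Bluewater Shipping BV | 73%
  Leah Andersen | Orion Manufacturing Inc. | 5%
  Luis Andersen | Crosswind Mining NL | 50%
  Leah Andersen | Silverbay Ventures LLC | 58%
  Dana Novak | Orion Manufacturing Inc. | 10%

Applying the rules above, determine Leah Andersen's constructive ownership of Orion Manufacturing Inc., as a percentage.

69.06%

By sibling attribution (R1), Leah Andersen is treated as also owning Luis Andersen's interest in Bluewater Shipping BV, giving 73% + 27% = 100%.
By sibling attribution (R1), Leah Andersen is treated as owning Luis Andersen's 50% interest in Crosswind Mining NL.
Chain via Silverbay Ventures LLC (R3): 58% × 32% = 18.56% of Orion Manufacturing Inc.
Chain via Bluewater Shipping BV (R3): 100% × 38% = 38% of Orion Manufacturing Inc.
Direct interest in Orion Manufacturing Inc: 5%.
Chain via Crosswind Mining NL (R3): 50% × 15% = 7.5% of Orion Manufacturing Inc.
Aggregating (R2): 18.56% + 38% + 5% + 7.5% = 69.06%.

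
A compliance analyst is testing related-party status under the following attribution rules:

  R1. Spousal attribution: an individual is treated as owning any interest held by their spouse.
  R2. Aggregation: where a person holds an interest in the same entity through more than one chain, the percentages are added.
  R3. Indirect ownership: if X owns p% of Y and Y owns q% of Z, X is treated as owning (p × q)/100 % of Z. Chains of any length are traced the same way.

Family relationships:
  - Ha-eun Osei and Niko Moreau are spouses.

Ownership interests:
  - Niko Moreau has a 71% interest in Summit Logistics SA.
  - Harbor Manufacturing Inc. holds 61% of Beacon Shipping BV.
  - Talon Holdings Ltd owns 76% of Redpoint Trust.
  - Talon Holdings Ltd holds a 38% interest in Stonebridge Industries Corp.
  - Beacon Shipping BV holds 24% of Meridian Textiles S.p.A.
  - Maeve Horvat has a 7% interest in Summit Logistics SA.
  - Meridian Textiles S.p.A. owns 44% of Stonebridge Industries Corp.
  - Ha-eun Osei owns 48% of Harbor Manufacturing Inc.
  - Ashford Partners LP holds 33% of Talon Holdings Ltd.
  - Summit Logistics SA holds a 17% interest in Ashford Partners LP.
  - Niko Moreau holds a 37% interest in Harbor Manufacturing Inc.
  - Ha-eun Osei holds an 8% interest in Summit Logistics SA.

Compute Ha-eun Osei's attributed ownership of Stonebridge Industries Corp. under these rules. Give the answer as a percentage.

7.159482%

By spousal attribution (R1), Ha-eun Osei is treated as also owning Niko Moreau's interest in Summit Logistics SA, giving 8% + 71% = 79%.
By spousal attribution (R1), Ha-eun Osei is treated as also owning Niko Moreau's interest in Harbor Manufacturing Inc, giving 48% + 37% = 85%.
Chain via Summit Logistics SA → Ashford Partners LP → Talon Holdings Ltd (R3): 79% × 17% × 33% × 38% = 1.684122% of Stonebridge Industries Corp.
Chain via Harbor Manufacturing Inc. → Beacon Shipping BV → Meridian Textiles S.p.A. (R3): 85% × 61% × 24% × 44% = 5.47536% of Stonebridge Industries Corp.
Aggregating (R2): 1.684122% + 5.47536% = 7.159482%.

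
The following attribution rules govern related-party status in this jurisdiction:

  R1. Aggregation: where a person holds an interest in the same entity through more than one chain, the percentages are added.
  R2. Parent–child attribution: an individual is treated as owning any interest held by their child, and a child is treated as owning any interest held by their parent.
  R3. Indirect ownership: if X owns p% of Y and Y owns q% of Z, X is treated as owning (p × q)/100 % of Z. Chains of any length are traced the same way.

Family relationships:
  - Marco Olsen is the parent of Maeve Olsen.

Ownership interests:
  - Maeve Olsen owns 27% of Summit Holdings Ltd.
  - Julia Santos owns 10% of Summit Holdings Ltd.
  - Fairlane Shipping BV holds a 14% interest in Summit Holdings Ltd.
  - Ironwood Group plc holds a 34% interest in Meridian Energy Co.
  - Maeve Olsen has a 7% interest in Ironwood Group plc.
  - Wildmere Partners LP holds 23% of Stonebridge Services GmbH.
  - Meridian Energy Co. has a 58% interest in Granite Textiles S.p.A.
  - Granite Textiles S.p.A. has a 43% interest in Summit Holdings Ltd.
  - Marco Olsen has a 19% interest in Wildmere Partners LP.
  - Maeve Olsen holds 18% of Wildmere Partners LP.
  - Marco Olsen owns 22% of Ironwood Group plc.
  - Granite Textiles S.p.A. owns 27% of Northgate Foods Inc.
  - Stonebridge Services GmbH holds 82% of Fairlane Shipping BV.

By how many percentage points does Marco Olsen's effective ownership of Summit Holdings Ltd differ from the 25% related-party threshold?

By parent–child attribution (R2), Marco Olsen is treated as also owning Maeve Olsen's interest in Wildmere Partners LP, giving 19% + 18% = 37%.
By parent–child attribution (R2), Marco Olsen is treated as also owning Maeve Olsen's interest in Ironwood Group plc, giving 22% + 7% = 29%.
By parent–child attribution (R2), Marco Olsen is treated as owning Maeve Olsen's 27% interest in Summit Holdings Ltd.
Chain via Wildmere Partners LP → Stonebridge Services GmbH → Fairlane Shipping BV (R3): 37% × 23% × 82% × 14% = 0.976948% of Summit Holdings Ltd.
Chain via Ironwood Group plc → Meridian Energy Co. → Granite Textiles S.p.A. (R3): 29% × 34% × 58% × 43% = 2.459084% of Summit Holdings Ltd.
Direct interest in Summit Holdings Ltd: 27%.
Aggregating (R1): 0.976948% + 2.459084% + 27% = 30.436032%.
30.436032% exceeds the 25% threshold by 5.436032 percentage points.

5.436032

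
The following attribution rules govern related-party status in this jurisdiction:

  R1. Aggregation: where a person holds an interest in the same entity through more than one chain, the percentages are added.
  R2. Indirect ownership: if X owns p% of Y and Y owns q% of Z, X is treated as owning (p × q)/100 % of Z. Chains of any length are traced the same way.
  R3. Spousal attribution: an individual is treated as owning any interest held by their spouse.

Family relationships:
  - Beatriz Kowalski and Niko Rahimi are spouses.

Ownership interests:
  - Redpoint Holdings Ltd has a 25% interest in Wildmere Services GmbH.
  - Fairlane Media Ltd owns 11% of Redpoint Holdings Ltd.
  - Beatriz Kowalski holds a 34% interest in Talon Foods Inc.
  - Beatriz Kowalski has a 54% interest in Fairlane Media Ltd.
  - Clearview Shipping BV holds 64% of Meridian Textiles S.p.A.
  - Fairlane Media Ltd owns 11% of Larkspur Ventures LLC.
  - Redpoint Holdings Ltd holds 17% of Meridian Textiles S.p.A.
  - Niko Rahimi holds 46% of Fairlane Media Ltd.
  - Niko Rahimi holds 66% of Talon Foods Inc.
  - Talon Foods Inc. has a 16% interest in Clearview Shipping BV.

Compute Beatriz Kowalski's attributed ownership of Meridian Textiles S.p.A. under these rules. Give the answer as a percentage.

By spousal attribution (R3), Beatriz Kowalski is treated as also owning Niko Rahimi's interest in Talon Foods Inc, giving 34% + 66% = 100%.
By spousal attribution (R3), Beatriz Kowalski is treated as also owning Niko Rahimi's interest in Fairlane Media Ltd, giving 54% + 46% = 100%.
Chain via Talon Foods Inc. → Clearview Shipping BV (R2): 100% × 16% × 64% = 10.24% of Meridian Textiles S.p.A.
Chain via Fairlane Media Ltd → Redpoint Holdings Ltd (R2): 100% × 11% × 17% = 1.87% of Meridian Textiles S.p.A.
Aggregating (R1): 10.24% + 1.87% = 12.11%.

12.11%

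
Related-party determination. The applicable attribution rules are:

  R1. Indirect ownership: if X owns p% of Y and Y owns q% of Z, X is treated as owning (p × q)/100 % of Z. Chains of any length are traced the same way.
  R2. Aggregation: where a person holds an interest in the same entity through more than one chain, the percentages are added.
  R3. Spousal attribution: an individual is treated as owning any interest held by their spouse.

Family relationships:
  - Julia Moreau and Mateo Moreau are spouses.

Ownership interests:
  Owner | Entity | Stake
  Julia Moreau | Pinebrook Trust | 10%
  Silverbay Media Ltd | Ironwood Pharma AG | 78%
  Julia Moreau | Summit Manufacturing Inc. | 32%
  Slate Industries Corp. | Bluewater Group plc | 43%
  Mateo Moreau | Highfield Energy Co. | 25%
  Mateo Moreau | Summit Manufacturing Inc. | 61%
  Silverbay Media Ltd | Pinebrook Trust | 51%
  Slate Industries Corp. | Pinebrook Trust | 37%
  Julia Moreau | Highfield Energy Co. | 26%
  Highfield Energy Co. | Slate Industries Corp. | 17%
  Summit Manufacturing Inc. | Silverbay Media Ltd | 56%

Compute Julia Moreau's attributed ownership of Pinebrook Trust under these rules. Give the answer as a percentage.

By spousal attribution (R3), Julia Moreau is treated as also owning Mateo Moreau's interest in Highfield Energy Co, giving 26% + 25% = 51%.
By spousal attribution (R3), Julia Moreau is treated as also owning Mateo Moreau's interest in Summit Manufacturing Inc, giving 32% + 61% = 93%.
Chain via Highfield Energy Co. → Slate Industries Corp. (R1): 51% × 17% × 37% = 3.2079% of Pinebrook Trust.
Chain via Summit Manufacturing Inc. → Silverbay Media Ltd (R1): 93% × 56% × 51% = 26.5608% of Pinebrook Trust.
Direct interest in Pinebrook Trust: 10%.
Aggregating (R2): 3.2079% + 26.5608% + 10% = 39.7687%.

39.7687%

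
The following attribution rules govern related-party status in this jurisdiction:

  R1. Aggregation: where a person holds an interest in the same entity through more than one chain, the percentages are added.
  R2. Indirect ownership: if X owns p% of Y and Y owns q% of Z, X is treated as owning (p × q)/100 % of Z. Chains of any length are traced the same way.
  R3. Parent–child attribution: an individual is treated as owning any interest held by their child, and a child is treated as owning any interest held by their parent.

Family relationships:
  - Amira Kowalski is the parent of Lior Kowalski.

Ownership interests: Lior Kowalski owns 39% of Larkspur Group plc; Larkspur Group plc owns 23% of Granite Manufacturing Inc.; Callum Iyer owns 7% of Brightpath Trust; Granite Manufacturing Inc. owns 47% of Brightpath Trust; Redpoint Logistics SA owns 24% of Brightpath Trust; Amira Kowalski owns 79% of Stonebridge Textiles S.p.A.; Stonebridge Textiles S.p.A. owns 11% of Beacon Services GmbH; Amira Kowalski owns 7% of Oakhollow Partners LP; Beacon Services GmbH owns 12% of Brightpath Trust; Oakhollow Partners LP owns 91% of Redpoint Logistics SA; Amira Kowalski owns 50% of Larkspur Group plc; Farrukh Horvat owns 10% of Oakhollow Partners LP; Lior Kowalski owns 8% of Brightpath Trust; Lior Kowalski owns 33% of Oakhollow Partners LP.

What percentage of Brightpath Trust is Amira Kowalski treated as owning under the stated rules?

By parent–child attribution (R3), Amira Kowalski is treated as also owning Lior Kowalski's interest in Oakhollow Partners LP, giving 7% + 33% = 40%.
By parent–child attribution (R3), Amira Kowalski is treated as also owning Lior Kowalski's interest in Larkspur Group plc, giving 50% + 39% = 89%.
By parent–child attribution (R3), Amira Kowalski is treated as owning Lior Kowalski's 8% interest in Brightpath Trust.
Chain via Oakhollow Partners LP → Redpoint Logistics SA (R2): 40% × 91% × 24% = 8.736% of Brightpath Trust.
Chain via Larkspur Group plc → Granite Manufacturing Inc. (R2): 89% × 23% × 47% = 9.6209% of Brightpath Trust.
Chain via Stonebridge Textiles S.p.A. → Beacon Services GmbH (R2): 79% × 11% × 12% = 1.0428% of Brightpath Trust.
Direct interest in Brightpath Trust: 8%.
Aggregating (R1): 8.736% + 9.6209% + 1.0428% + 8% = 27.3997%.

27.3997%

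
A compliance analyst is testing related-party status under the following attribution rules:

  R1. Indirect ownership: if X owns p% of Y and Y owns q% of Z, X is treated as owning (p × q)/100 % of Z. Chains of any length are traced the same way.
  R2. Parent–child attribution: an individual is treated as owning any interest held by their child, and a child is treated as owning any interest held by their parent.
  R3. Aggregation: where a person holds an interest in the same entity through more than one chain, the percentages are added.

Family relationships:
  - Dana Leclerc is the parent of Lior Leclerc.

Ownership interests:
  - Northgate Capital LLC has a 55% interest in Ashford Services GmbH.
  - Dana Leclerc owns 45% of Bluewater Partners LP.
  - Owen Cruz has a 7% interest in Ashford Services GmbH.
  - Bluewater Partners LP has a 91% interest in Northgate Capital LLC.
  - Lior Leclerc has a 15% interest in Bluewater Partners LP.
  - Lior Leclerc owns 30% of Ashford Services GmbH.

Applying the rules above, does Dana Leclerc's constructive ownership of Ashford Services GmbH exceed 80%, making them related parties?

No

By parent–child attribution (R2), Dana Leclerc is treated as also owning Lior Leclerc's interest in Bluewater Partners LP, giving 45% + 15% = 60%.
By parent–child attribution (R2), Dana Leclerc is treated as owning Lior Leclerc's 30% interest in Ashford Services GmbH.
Chain via Bluewater Partners LP → Northgate Capital LLC (R1): 60% × 91% × 55% = 30.03% of Ashford Services GmbH.
Direct interest in Ashford Services GmbH: 30%.
Aggregating (R3): 30.03% + 30% = 60.03%.
60.03% does not exceed the 80% threshold, so Dana is not a related party to Ashford Services GmbH.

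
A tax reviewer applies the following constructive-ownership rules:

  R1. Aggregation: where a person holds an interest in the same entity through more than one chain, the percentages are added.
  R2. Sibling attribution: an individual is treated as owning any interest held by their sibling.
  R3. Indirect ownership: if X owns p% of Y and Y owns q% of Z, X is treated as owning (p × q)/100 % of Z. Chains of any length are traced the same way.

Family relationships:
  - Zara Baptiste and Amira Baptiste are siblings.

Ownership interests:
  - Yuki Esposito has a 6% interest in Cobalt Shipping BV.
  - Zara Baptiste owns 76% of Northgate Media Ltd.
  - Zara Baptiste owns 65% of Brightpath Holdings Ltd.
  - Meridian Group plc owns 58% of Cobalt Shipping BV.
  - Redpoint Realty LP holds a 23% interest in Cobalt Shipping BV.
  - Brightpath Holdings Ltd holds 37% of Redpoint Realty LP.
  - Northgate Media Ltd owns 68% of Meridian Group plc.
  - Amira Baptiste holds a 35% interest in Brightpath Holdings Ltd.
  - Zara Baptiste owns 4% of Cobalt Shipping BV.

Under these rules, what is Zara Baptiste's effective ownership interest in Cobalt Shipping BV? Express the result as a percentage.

42.4844%

By sibling attribution (R2), Zara Baptiste is treated as also owning Amira Baptiste's interest in Brightpath Holdings Ltd, giving 65% + 35% = 100%.
Chain via Brightpath Holdings Ltd → Redpoint Realty LP (R3): 100% × 37% × 23% = 8.51% of Cobalt Shipping BV.
Chain via Northgate Media Ltd → Meridian Group plc (R3): 76% × 68% × 58% = 29.9744% of Cobalt Shipping BV.
Direct interest in Cobalt Shipping BV: 4%.
Aggregating (R1): 8.51% + 29.9744% + 4% = 42.4844%.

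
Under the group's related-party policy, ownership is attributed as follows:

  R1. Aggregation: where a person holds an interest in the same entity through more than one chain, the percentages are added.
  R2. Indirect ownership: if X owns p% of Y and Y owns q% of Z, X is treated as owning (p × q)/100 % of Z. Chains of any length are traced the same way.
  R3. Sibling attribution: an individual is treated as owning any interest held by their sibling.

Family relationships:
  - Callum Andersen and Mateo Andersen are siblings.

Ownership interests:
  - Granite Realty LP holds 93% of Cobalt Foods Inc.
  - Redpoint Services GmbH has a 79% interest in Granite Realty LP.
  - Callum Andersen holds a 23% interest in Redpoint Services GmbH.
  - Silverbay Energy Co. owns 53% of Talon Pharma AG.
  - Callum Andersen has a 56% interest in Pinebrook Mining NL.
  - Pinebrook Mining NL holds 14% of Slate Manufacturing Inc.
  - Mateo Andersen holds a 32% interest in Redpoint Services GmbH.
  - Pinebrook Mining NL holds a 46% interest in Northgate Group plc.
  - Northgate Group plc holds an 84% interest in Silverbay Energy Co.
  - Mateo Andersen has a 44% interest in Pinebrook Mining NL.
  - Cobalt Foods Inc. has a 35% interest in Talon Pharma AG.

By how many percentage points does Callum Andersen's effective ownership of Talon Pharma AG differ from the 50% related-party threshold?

15.377825

By sibling attribution (R3), Callum Andersen is treated as also owning Mateo Andersen's interest in Redpoint Services GmbH, giving 23% + 32% = 55%.
By sibling attribution (R3), Callum Andersen is treated as also owning Mateo Andersen's interest in Pinebrook Mining NL, giving 56% + 44% = 100%.
Chain via Redpoint Services GmbH → Granite Realty LP → Cobalt Foods Inc. (R2): 55% × 79% × 93% × 35% = 14.142975% of Talon Pharma AG.
Chain via Pinebrook Mining NL → Northgate Group plc → Silverbay Energy Co. (R2): 100% × 46% × 84% × 53% = 20.4792% of Talon Pharma AG.
Aggregating (R1): 14.142975% + 20.4792% = 34.622175%.
34.622175% falls short of the 50% threshold by 15.377825 percentage points.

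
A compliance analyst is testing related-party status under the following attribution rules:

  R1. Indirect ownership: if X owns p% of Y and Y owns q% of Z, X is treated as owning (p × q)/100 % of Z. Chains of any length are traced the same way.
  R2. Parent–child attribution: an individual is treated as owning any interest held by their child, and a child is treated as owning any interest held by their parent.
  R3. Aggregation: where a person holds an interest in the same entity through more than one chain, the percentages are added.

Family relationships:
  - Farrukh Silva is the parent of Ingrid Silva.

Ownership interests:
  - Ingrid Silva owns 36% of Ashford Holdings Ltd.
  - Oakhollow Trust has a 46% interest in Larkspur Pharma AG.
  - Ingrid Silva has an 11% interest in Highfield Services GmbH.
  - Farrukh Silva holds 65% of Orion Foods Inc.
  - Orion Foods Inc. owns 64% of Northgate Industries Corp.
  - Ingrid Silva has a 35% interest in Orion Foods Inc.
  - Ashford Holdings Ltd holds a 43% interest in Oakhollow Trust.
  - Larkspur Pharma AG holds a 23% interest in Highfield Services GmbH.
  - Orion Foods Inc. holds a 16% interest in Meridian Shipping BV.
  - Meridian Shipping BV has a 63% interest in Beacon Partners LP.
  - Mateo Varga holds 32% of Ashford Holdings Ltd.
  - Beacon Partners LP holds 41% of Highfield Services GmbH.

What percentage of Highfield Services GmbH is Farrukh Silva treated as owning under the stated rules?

16.770584%

By parent–child attribution (R2), Farrukh Silva is treated as also owning Ingrid Silva's interest in Orion Foods Inc, giving 65% + 35% = 100%.
By parent–child attribution (R2), Farrukh Silva is treated as owning Ingrid Silva's 36% interest in Ashford Holdings Ltd.
By parent–child attribution (R2), Farrukh Silva is treated as owning Ingrid Silva's 11% interest in Highfield Services GmbH.
Chain via Orion Foods Inc. → Meridian Shipping BV → Beacon Partners LP (R1): 100% × 16% × 63% × 41% = 4.1328% of Highfield Services GmbH.
Chain via Ashford Holdings Ltd → Oakhollow Trust → Larkspur Pharma AG (R1): 36% × 43% × 46% × 23% = 1.637784% of Highfield Services GmbH.
Direct interest in Highfield Services GmbH: 11%.
Aggregating (R3): 4.1328% + 1.637784% + 11% = 16.770584%.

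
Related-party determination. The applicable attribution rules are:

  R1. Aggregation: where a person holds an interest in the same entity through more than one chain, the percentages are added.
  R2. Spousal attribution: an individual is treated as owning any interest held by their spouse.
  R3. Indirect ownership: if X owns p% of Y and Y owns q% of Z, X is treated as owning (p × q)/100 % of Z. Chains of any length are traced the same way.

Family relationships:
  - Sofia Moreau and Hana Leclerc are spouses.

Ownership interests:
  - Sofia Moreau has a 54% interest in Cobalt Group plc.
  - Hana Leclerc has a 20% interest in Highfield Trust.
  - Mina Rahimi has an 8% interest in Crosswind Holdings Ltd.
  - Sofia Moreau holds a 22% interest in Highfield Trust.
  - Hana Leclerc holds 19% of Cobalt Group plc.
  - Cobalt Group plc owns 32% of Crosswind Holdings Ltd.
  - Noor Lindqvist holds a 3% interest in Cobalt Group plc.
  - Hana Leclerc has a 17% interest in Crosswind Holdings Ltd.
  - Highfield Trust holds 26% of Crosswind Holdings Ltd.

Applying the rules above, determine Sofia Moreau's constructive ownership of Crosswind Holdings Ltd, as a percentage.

51.28%

By spousal attribution (R2), Sofia Moreau is treated as also owning Hana Leclerc's interest in Cobalt Group plc, giving 54% + 19% = 73%.
By spousal attribution (R2), Sofia Moreau is treated as also owning Hana Leclerc's interest in Highfield Trust, giving 22% + 20% = 42%.
By spousal attribution (R2), Sofia Moreau is treated as owning Hana Leclerc's 17% interest in Crosswind Holdings Ltd.
Chain via Cobalt Group plc (R3): 73% × 32% = 23.36% of Crosswind Holdings Ltd.
Chain via Highfield Trust (R3): 42% × 26% = 10.92% of Crosswind Holdings Ltd.
Direct interest in Crosswind Holdings Ltd: 17%.
Aggregating (R1): 23.36% + 10.92% + 17% = 51.28%.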